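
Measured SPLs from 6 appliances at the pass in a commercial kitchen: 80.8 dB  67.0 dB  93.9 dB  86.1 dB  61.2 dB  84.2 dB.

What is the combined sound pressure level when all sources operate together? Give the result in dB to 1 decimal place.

95.1 dB

Σ 10^(Lᵢ/10) = 3.252e+09.
L_total = 10·log₁₀(3.252e+09) = 95.1 dB.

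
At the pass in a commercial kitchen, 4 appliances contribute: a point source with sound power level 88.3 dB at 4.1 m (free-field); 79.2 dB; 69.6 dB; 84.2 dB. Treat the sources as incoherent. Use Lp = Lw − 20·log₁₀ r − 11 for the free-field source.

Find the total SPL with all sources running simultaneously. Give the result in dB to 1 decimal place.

Source at 4.1 m: Lp = 88.3 − 20·log₁₀(4.1) − 11 = 65.0 dB.
Converting to relative power and adding: 10^(65.0/10) + 10^(79.2/10) + 10^(69.6/10) + 10^(84.2/10) = 3.585e+08.
Back to dB: 10·log₁₀ Σ = 85.5 dB.

85.5 dB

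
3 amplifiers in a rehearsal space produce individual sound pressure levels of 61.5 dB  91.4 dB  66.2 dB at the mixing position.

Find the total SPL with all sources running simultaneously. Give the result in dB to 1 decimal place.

Sum in the linear (power) domain: Σ 10^(Lᵢ/10) = 10^(61.5/10) + 10^(91.4/10) + 10^(66.2/10) = 1.386e+09.
Back to dB: 10·log₁₀ Σ = 91.4 dB.

91.4 dB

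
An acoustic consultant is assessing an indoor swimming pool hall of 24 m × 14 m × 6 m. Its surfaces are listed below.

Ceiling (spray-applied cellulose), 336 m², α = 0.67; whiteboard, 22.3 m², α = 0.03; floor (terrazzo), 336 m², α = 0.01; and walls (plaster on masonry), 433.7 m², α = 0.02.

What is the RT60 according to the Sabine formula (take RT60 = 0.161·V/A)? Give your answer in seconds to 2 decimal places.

Summing Sᵢαᵢ: 225.120 + 0.669 + 3.360 + 8.674 → A = 237.823 sabins.
Room volume: 2016 m³.
RT60 = 0.161 · V / A = 0.161 × 2016 / 237.823 = 1.36 s.

1.36 sec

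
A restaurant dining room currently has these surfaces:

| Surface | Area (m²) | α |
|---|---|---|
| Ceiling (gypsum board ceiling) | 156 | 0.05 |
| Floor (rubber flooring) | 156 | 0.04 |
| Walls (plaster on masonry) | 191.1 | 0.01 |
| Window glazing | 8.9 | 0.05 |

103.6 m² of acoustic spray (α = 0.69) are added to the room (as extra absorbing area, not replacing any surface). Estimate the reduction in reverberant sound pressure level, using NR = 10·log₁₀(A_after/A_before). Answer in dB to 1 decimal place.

Equivalent absorption area: A_before = 156·0.05 + 156·0.04 + 191.1·0.01 + 8.9·0.05 = 16.396 m².
Added absorption = 103.6 × 0.69 = 71.484 sabins.
New total A_after = 87.880 sabins.
Reduction = 10 log₁₀(A_after/A_before) = 10 log₁₀(5.3598) = 7.3 dB.

7.3 dB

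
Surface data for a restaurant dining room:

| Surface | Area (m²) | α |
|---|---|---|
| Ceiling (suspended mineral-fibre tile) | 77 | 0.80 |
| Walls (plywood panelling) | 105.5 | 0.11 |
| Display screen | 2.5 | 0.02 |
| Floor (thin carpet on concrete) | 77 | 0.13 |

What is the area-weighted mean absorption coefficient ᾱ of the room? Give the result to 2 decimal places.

S = Σ Sᵢ = 77 + 105.5 + 2.5 + 77 = 262.0 m².
Σ(Sᵢαᵢ) = 77*0.80 + 105.5*0.11 + 2.5*0.02 + 77*0.13 = 83.265.
ᾱ = 83.265 / 262.0 = 0.32.

0.32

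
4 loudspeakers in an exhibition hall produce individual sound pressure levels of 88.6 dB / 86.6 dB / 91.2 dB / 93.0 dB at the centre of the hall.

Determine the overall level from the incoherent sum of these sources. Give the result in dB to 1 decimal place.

Σ 10^(Lᵢ/10) = 4.495e+09.
Back to dB: 10·log₁₀ Σ = 96.5 dB.

96.5 dB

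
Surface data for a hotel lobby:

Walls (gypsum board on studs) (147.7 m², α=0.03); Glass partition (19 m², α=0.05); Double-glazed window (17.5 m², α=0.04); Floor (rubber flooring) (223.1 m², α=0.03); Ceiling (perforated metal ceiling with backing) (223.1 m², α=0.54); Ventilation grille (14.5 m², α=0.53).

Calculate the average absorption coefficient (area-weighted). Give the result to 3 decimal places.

Total surface area S = 644.9 m².
Σ(Sᵢαᵢ) = 147.7*0.03 + 19*0.05 + 17.5*0.04 + 223.1*0.03 + 223.1*0.54 + 14.5*0.53 = 140.933.
ᾱ = 140.933 / 644.9 = 0.219.

0.219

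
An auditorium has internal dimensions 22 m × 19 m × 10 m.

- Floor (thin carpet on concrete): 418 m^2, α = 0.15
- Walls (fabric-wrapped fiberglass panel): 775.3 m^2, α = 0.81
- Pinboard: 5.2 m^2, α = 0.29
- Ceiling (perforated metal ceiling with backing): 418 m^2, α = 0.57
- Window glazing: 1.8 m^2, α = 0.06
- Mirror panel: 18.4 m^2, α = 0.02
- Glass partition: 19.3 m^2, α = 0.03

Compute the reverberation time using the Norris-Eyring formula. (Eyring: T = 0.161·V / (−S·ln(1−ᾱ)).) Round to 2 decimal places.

Total surface area S = 418 + 775.3 + 5.2 + 418 + 1.8 + 18.4 + 19.3 = 1656.0 m^2.
Absorption A = 418×0.15 + 775.3×0.81 + 5.2×0.29 + 418×0.57 + 1.8×0.06 + 18.4×0.02 + 19.3×0.03 = 931.516 sabins.
ᾱ = 931.516 / 1656.0 = 0.5625.
Eyring denominator: −S ln(1−ᾱ) = 1368.980.
V = 22 × 19 × 10 = 4180 m³.
RT60 = 0.161 × 4180 / 1368.980 = 0.49 s.

0.49 sec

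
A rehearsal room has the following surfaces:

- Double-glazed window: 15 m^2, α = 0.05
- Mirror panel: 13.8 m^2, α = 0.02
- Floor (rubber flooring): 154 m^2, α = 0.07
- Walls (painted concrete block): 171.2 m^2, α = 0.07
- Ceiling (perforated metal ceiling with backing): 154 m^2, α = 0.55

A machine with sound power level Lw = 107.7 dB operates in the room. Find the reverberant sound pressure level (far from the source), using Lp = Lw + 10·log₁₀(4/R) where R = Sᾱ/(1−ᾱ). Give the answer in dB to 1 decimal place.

A = 108.490 sabins; S = 508.0 m^2.
ᾱ = 0.2136, so room constant R = A/(1−ᾱ) = 137.958 m^2.
Lp = 107.7 + 10·log₁₀(4/137.958) = 107.7 + (-15.38) = 92.3 dB.

92.3 dB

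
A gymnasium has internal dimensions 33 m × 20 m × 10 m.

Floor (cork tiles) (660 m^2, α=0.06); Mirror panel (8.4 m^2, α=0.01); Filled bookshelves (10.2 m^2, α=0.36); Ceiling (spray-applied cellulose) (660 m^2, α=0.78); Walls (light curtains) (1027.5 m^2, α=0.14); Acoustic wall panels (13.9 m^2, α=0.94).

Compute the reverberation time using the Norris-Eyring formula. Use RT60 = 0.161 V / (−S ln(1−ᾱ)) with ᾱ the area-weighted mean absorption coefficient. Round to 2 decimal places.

Total surface area S = 660 + 8.4 + 10.2 + 660 + 1027.5 + 13.9 = 2380.0 m^2.
Σ(Sᵢαᵢ) = 660×0.06 + 8.4×0.01 + 10.2×0.36 + 660×0.78 + 1027.5×0.14 + 13.9×0.94 = 715.072.
Mean coefficient ᾱ = A/S = 0.3005.
−S·ln(1−ᾱ) = −2380.0 × ln(1 − 0.3005) = 850.587.
V = 33 × 20 × 10 = 6600 m³.
RT60 = 0.161 × 6600 / 850.587 = 1.25 s.

1.25 s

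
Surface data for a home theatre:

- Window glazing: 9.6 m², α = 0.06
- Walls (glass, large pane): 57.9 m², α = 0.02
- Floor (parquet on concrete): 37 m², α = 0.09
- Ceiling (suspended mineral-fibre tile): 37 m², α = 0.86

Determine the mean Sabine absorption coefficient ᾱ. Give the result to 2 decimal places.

S = Σ Sᵢ = 9.6 + 57.9 + 37 + 37 = 141.5 m².
Σ(Sᵢαᵢ) = 9.6*0.06 + 57.9*0.02 + 37*0.09 + 37*0.86 = 36.884.
ᾱ = A/S = 0.26.

0.26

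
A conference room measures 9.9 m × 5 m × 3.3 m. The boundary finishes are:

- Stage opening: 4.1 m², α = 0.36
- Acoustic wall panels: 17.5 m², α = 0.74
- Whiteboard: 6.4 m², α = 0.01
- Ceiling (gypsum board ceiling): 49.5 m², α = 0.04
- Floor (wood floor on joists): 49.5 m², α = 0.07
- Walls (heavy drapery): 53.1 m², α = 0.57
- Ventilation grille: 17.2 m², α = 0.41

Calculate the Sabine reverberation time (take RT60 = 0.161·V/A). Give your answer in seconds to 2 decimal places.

0.46 s

Total absorption A = 4.1·0.36 + 17.5·0.74 + 6.4·0.01 + 49.5·0.04 + 49.5·0.07 + 53.1·0.57 + 17.2·0.41
  = 1.476 + 12.950 + 0.064 + 1.980 + 3.465 + 30.267 + 7.052 = 57.254 m² sabins.
V = 9.9·5·3.3 = 163.35 m³.
Sabine: RT60 = 0.161 × 163.35 / 57.254 = 0.46 s.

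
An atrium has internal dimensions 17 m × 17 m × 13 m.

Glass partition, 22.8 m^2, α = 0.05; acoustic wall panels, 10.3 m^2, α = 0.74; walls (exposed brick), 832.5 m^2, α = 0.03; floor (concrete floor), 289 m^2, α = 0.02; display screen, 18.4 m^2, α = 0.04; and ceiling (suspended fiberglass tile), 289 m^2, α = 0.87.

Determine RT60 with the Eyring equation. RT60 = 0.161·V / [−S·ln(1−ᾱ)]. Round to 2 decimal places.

1.86 sec

S = Σ Sᵢ = 1462.0 m^2.
Absorption A = 22.8×0.05 + 10.3×0.74 + 832.5×0.03 + 289×0.02 + 18.4×0.04 + 289×0.87 = 291.683 sabins.
Mean coefficient ᾱ = A/S = 0.1995.
−S·ln(1−ᾱ) = −1462.0 × ln(1 − 0.1995) = 325.322.
V = 17 × 17 × 13 = 3757 m³.
T = 0.161·V/[−S·ln(1−ᾱ)] = 0.161·3757/325.322 = 1.86 s.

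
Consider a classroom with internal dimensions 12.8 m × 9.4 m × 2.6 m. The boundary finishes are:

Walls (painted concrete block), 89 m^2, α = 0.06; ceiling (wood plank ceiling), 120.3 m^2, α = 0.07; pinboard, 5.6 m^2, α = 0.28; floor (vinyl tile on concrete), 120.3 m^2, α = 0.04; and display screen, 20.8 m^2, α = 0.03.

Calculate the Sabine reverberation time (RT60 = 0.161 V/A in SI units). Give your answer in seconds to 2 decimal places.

2.43 s

Summing Sᵢαᵢ: 5.340 + 8.421 + 1.568 + 4.812 + 0.624 → A = 20.765 sabins.
Room volume: 312.832 m³.
Sabine: RT60 = 0.161 × 312.832 / 20.765 = 2.43 s.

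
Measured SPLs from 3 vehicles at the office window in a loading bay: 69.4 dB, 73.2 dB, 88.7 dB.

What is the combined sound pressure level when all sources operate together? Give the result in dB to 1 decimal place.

Converting to relative power and adding: 10^(69.4/10) + 10^(73.2/10) + 10^(88.7/10) = 7.709e+08.
L_total = 10·log₁₀(7.709e+08) = 88.9 dB.

88.9 dB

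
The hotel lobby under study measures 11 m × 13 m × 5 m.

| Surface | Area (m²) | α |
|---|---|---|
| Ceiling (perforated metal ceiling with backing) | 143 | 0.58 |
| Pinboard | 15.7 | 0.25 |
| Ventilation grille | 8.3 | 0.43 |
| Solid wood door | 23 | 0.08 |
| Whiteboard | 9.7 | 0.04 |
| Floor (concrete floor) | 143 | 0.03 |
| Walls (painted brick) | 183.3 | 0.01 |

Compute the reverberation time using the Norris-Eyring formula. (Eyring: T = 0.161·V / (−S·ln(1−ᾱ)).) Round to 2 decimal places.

S = Σ Sᵢ = 526.0 m².
Σ(Sᵢαᵢ) = 143·0.58 + 15.7·0.25 + 8.3·0.43 + 23·0.08 + 9.7·0.04 + 143·0.03 + 183.3·0.01 = 98.785.
Mean coefficient ᾱ = A/S = 0.1878.
−S·ln(1−ᾱ) = −526.0 × ln(1 − 0.1878) = 109.413.
V = 11 × 13 × 5 = 715 m³.
RT60 = 0.161 × 715 / 109.413 = 1.05 s.

1.05 s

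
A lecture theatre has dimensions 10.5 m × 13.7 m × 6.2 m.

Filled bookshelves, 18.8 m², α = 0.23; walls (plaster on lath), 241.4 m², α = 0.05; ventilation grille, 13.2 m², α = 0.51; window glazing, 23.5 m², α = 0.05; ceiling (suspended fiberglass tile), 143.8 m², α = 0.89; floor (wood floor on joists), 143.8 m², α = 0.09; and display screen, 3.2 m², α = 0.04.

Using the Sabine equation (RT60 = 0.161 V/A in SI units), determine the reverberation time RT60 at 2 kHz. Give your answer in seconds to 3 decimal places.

A = Σ Sᵢαᵢ = 18.8·0.23 + 241.4·0.05 + 13.2·0.51 + 23.5·0.05 + 143.8·0.89 + 143.8·0.09 + 3.2·0.04 = 165.353 sabins.
V = 10.5·13.7·6.2 = 891.87 m³.
RT60 = 0.161 · V / A = 0.161 × 891.87 / 165.353 = 0.868 s.

0.868 sec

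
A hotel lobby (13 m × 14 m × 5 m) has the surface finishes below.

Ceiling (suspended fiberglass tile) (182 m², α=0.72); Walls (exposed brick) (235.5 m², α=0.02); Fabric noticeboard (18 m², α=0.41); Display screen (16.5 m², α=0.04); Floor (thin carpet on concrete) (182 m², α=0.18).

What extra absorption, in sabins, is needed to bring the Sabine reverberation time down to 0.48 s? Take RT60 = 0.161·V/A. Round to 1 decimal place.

Equivalent absorption area: A₁ = 182*0.72 + 235.5*0.02 + 18*0.41 + 16.5*0.04 + 182*0.18 = 176.550 m².
For T = 0.48 s, need A₂ = 0.161·V/T = 0.161·910/0.48 = 305.229 sabins.
ΔA = A₂ − A₁ = 305.229 − 176.550 = 128.7 sabins.

128.7 sabins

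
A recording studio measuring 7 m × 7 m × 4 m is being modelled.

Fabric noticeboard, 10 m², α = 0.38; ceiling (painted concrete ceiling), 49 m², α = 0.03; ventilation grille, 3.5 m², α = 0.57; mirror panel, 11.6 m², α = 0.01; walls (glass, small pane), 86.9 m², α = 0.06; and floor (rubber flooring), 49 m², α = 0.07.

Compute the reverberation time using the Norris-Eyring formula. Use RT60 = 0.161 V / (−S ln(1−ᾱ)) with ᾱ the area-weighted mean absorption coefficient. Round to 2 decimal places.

Total surface area S = 10 + 49 + 3.5 + 11.6 + 86.9 + 49 = 210.0 m².
Absorption A = 10×0.38 + 49×0.03 + 3.5×0.57 + 11.6×0.01 + 86.9×0.06 + 49×0.07 = 16.025 sabins.
Mean coefficient ᾱ = A/S = 0.0763.
−S·ln(1−ᾱ) = −210.0 × ln(1 − 0.0763) = 16.667.
V = 7 × 7 × 4 = 196 m³.
T = 0.161·V/[−S·ln(1−ᾱ)] = 0.161·196/16.667 = 1.89 s.

1.89 s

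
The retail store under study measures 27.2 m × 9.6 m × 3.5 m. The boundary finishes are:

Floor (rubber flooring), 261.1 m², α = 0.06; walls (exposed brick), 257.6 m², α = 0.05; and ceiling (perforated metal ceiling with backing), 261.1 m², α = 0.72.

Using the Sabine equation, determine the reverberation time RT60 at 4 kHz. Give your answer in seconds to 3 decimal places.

0.680 seconds

Total absorption A = 261.1×0.06 + 257.6×0.05 + 261.1×0.72
  = 15.666 + 12.880 + 187.992 = 216.538 m² sabins.
V = 27.2·9.6·3.5 = 913.92 m³.
Sabine: RT60 = 0.161 × 913.92 / 216.538 = 0.680 s.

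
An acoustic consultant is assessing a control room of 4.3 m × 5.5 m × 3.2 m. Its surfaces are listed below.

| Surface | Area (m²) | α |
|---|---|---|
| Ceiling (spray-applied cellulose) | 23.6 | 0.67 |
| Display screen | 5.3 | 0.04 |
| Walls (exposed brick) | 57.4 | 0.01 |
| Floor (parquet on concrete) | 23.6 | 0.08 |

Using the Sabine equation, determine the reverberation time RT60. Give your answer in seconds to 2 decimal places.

0.66 seconds

Total absorption A = 23.6·0.67 + 5.3·0.04 + 57.4·0.01 + 23.6·0.08
  = 15.812 + 0.212 + 0.574 + 1.888 = 18.486 m² sabins.
Volume V = 4.3 × 5.5 × 3.2 = 75.68 m³.
Sabine: RT60 = 0.161 × 75.68 / 18.486 = 0.66 s.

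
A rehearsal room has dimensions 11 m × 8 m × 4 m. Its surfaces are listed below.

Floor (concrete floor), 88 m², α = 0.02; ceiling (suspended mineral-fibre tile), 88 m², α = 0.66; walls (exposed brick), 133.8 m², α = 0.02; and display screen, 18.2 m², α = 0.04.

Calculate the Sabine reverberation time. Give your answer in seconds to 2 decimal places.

Equivalent absorption area: A = 88×0.02 + 88×0.66 + 133.8×0.02 + 18.2×0.04 = 63.244 m².
Room volume: 352 m³.
T = 0.161 V/A = 0.161·352/63.244 = 0.90 s.

0.90 s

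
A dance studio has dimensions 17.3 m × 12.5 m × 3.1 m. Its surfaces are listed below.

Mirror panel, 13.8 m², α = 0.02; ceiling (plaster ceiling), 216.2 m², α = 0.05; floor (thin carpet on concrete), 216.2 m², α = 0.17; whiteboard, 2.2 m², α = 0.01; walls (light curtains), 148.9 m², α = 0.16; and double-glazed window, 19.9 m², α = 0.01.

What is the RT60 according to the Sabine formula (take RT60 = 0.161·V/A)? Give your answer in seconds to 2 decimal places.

Equivalent absorption area: A = 13.8×0.02 + 216.2×0.05 + 216.2×0.17 + 2.2×0.01 + 148.9×0.16 + 19.9×0.01 = 71.885 m².
V = 17.3·12.5·3.1 = 670.375 m³.
RT60 = 0.161 · V / A = 0.161 × 670.375 / 71.885 = 1.50 s.

1.50 s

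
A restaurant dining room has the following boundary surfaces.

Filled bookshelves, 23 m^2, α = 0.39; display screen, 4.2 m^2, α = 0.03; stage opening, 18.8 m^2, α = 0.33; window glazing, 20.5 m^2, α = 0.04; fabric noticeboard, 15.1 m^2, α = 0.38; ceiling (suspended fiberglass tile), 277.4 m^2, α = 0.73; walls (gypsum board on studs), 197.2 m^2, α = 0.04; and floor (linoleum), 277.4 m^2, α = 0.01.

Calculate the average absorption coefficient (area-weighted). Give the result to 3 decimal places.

Total surface area S = 833.6 m^2.
A = 23×0.39 + 4.2×0.03 + 18.8×0.33 + 20.5×0.04 + 15.1×0.38 + 277.4×0.73 + 197.2×0.04 + 277.4×0.01 = 235.022 sabins.
ᾱ = 235.022 / 833.6 = 0.282.

0.282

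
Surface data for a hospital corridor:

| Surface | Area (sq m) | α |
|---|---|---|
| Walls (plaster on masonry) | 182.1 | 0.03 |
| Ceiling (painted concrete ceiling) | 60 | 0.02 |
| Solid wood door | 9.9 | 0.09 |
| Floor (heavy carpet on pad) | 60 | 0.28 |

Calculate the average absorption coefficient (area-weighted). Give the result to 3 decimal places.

0.078

Total surface area S = 312.0 sq m.
Weighted sum Σ Sα = 24.354.
ᾱ = A/S = 0.078.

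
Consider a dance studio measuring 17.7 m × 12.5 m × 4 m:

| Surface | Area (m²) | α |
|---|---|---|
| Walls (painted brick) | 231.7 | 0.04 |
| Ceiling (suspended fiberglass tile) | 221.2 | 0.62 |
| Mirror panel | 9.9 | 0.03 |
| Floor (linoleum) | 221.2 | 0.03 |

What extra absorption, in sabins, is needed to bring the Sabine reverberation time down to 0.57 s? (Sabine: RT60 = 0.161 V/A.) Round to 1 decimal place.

A₁ = Σ Sᵢαᵢ = 231.7·0.04 + 221.2·0.62 + 9.9·0.03 + 221.2·0.03 = 153.345 sabins.
Target A₂ = 0.161·885/0.57 = 249.974 sabins (V = 885 m³).
Shortfall: 249.974 − 153.345 = 96.6 sabins.

96.6 sabins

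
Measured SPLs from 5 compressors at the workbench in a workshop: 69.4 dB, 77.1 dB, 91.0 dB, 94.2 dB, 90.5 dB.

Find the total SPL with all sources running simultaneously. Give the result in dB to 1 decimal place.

97.1 dB

Sum in the linear (power) domain: Σ 10^(Lᵢ/10) = 10^(69.4/10) + 10^(77.1/10) + 10^(91.0/10) + 10^(94.2/10) + 10^(90.5/10) = 5.071e+09.
Back to dB: 10·log₁₀ Σ = 97.1 dB.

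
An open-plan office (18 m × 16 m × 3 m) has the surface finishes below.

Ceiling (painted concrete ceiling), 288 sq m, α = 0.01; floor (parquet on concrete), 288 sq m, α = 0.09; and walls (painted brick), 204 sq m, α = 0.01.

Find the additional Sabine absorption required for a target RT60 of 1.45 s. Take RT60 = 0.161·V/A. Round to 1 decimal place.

65.1 sabins

Total absorption A₁ = 288*0.01 + 288*0.09 + 204*0.01
  = 2.880 + 25.920 + 2.040 = 30.840 sq m sabins.
V = 864 m³. Required absorption A₂ = 0.161 × 864 / 1.45 = 95.934 sabins.
Additional absorption ΔA = 95.934 − 30.840 = 65.1 sabins.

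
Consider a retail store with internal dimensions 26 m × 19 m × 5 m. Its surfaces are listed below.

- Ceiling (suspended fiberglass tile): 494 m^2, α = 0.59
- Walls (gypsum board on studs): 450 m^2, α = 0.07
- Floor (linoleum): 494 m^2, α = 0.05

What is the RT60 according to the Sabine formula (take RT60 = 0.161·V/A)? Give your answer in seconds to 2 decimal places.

Total absorption A = 494*0.59 + 450*0.07 + 494*0.05
  = 291.460 + 31.500 + 24.700 = 347.660 m^2 sabins.
V = 26·19·5 = 2470 m³.
Sabine: RT60 = 0.161 × 2470 / 347.660 = 1.14 s.

1.14 s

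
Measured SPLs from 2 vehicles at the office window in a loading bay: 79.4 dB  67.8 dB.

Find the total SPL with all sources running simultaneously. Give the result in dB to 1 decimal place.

79.7 dB

Σ 10^(Lᵢ/10) = 9.312e+07.
Combined level = 10 log₁₀(9.312e+07) = 79.7 dB.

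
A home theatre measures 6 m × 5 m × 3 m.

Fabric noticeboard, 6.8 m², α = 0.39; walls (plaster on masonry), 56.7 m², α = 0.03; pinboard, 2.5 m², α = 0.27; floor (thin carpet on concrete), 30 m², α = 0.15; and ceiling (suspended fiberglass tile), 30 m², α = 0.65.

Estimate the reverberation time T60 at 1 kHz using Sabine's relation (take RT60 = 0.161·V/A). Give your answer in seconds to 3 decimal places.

Equivalent absorption area: A = 6.8·0.39 + 56.7·0.03 + 2.5·0.27 + 30·0.15 + 30·0.65 = 29.028 m².
Volume V = 6 × 5 × 3 = 90 m³.
T = 0.161 V/A = 0.161·90/29.028 = 0.499 s.

0.499 s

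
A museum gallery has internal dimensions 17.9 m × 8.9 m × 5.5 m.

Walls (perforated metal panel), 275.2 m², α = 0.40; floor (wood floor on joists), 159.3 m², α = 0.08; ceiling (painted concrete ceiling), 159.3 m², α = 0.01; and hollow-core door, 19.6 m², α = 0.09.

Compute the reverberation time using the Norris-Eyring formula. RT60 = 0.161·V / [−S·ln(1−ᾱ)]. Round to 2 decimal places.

Total surface area S = 275.2 + 159.3 + 159.3 + 19.6 = 613.4 m².
Σ(Sᵢαᵢ) = 275.2×0.40 + 159.3×0.08 + 159.3×0.01 + 19.6×0.09 = 126.181.
ᾱ = 126.181 / 613.4 = 0.2057.
−S·ln(1−ᾱ) = −613.4 × ln(1 − 0.2057) = 141.262.
V = 17.9 × 8.9 × 5.5 = 876.205 m³.
T = 0.161·V/[−S·ln(1−ᾱ)] = 0.161·876.205/141.262 = 1.00 s.

1.00 sec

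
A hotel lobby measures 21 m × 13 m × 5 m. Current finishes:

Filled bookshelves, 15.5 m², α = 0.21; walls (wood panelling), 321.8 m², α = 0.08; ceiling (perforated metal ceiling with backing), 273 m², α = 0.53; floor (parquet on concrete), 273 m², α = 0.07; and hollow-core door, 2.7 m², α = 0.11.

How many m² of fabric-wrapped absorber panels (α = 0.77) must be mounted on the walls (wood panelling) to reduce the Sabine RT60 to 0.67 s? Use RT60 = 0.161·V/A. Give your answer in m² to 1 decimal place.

Equivalent absorption area: A₁ = 15.5·0.21 + 321.8·0.08 + 273·0.53 + 273·0.07 + 2.7·0.11 = 193.096 m².
V = 1365 m³. Target absorption A₂ = 0.161 × 1365 / 0.67 = 328.007 sabins.
Absorption to add: 328.007 − 193.096 = 134.911 sabins.
Each m² of panel replacing the walls (wood panelling) adds (0.77 − 0.08) = 0.69 sabins.
Area = ΔA/Δα = 134.911/0.69 = 195.5 m².

195.5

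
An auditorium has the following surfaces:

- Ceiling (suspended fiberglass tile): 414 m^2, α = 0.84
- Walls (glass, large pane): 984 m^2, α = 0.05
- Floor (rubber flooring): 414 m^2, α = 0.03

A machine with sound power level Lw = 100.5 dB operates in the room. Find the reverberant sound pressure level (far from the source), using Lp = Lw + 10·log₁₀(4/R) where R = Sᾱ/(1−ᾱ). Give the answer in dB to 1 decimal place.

79.3 dB

A = 409.380 sabins; S = 1812.0 m^2.
ᾱ = 0.2259, so room constant R = A/(1−ᾱ) = 528.846 m^2.
Lp = 100.5 + 10·log₁₀(4/528.846) = 100.5 + (-21.21) = 79.3 dB.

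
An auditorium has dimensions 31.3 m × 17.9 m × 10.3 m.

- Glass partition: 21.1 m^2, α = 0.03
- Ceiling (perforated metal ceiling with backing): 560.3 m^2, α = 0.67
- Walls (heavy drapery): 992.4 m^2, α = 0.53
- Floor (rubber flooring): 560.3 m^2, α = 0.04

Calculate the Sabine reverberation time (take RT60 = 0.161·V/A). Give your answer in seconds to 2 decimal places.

Total absorption A = 21.1·0.03 + 560.3·0.67 + 992.4·0.53 + 560.3·0.04
  = 0.633 + 375.401 + 525.972 + 22.412 = 924.418 m^2 sabins.
Volume V = 31.3 × 17.9 × 10.3 = 5770.781 m³.
Sabine: RT60 = 0.161 × 5770.781 / 924.418 = 1.01 s.

1.01 s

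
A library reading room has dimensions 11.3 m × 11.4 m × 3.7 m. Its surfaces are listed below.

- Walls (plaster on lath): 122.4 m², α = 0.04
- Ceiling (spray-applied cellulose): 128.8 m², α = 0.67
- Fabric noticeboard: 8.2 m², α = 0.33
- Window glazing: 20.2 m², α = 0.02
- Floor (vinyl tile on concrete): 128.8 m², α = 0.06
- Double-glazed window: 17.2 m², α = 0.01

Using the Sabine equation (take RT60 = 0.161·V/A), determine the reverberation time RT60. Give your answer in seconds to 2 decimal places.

Equivalent absorption area: A = 122.4*0.04 + 128.8*0.67 + 8.2*0.33 + 20.2*0.02 + 128.8*0.06 + 17.2*0.01 = 102.202 m².
Room volume: 476.634 m³.
T = 0.161 V/A = 0.161·476.634/102.202 = 0.75 s.

0.75 sec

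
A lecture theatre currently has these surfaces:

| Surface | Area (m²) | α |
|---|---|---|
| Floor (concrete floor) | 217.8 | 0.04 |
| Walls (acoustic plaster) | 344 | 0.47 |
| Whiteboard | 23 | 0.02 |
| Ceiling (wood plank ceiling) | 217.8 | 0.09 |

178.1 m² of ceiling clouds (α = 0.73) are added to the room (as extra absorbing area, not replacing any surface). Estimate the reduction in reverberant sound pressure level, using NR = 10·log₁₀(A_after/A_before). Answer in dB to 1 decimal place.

Total absorption A_before = 217.8×0.04 + 344×0.47 + 23×0.02 + 217.8×0.09
  = 8.712 + 161.680 + 0.460 + 19.602 = 190.454 m² sabins.
Treatment contributes 178.1·0.73 = 130.013 sabins.
A_after = 190.454 + 130.013 = 320.467 sabins.
Reduction = 10 log₁₀(A_after/A_before) = 10 log₁₀(1.6826) = 2.3 dB.

2.3 dB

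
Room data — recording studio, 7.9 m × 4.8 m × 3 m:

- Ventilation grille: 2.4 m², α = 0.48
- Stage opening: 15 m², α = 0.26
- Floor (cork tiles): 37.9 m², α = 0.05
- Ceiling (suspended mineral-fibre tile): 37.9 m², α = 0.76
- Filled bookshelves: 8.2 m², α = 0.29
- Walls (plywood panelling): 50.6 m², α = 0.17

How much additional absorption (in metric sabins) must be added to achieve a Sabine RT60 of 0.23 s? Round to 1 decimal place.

Equivalent absorption area: A₁ = 2.4·0.48 + 15·0.26 + 37.9·0.05 + 37.9·0.76 + 8.2·0.29 + 50.6·0.17 = 46.731 m².
V = 113.76 m³. Required absorption A₂ = 0.161 × 113.76 / 0.23 = 79.632 sabins.
Additional absorption ΔA = 79.632 − 46.731 = 32.9 sabins.

32.9 sabins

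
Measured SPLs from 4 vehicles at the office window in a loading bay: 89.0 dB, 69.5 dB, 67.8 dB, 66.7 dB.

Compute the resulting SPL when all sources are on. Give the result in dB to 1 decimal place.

Σ 10^(Lᵢ/10) = 8.139e+08.
Back to dB: 10·log₁₀ Σ = 89.1 dB.

89.1 dB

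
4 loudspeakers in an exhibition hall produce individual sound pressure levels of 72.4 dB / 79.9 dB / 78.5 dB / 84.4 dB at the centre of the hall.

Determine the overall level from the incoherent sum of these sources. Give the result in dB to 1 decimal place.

86.6 dB

Converting to relative power and adding: 10^(72.4/10) + 10^(79.9/10) + 10^(78.5/10) + 10^(84.4/10) = 4.613e+08.
L_total = 10·log₁₀(4.613e+08) = 86.6 dB.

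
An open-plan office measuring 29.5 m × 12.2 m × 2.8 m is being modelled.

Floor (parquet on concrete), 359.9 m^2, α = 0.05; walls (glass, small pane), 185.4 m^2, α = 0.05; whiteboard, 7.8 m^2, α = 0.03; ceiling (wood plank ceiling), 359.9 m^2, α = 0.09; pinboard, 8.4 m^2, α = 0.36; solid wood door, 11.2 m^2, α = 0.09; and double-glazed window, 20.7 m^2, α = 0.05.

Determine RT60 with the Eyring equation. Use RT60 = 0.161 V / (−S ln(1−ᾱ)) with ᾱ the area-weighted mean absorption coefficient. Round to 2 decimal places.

S = Σ Sᵢ = 953.3 m^2.
Absorption A = 359.9×0.05 + 185.4×0.05 + 7.8×0.03 + 359.9×0.09 + 8.4×0.36 + 11.2×0.09 + 20.7×0.05 = 64.957 sabins.
ᾱ = 64.957 / 953.3 = 0.0681.
−S·ln(1−ᾱ) = −953.3 × ln(1 − 0.0681) = 67.236.
V = 29.5 × 12.2 × 2.8 = 1007.72 m³.
T = 0.161·V/[−S·ln(1−ᾱ)] = 0.161·1007.72/67.236 = 2.41 s.

2.41 s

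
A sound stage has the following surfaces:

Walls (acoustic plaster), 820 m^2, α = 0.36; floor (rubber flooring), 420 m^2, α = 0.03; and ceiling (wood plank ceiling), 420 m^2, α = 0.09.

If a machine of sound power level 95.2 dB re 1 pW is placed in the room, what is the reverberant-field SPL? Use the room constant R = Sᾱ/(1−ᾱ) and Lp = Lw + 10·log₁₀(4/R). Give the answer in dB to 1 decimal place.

A = 345.600 sabins; S = 1660.0 m^2.
ᾱ = 345.600/1660.0 = 0.2082; R = Sᾱ/(1−ᾱ) = 345.600/(1−0.2082) = 436.474 m^2.
Lp = 95.2 + 10·log₁₀(4/436.474) = 95.2 + (-20.38) = 74.8 dB.

74.8 dB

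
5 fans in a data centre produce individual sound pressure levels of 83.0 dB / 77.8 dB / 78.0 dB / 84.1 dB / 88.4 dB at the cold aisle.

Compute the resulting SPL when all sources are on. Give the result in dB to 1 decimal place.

91.0 dB

Converting to relative power and adding: 10^(83.0/10) + 10^(77.8/10) + 10^(78.0/10) + 10^(84.1/10) + 10^(88.4/10) = 1.272e+09.
L_total = 10·log₁₀(1.272e+09) = 91.0 dB.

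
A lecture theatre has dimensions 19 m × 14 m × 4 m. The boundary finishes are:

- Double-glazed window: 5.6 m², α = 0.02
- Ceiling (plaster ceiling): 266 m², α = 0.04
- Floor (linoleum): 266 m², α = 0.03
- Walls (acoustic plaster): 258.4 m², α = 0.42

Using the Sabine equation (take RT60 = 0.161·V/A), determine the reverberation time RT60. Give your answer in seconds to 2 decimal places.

Equivalent absorption area: A = 5.6×0.02 + 266×0.04 + 266×0.03 + 258.4×0.42 = 127.260 m².
Room volume: 1064 m³.
RT60 = 0.161 · V / A = 0.161 × 1064 / 127.260 = 1.35 s.

1.35 seconds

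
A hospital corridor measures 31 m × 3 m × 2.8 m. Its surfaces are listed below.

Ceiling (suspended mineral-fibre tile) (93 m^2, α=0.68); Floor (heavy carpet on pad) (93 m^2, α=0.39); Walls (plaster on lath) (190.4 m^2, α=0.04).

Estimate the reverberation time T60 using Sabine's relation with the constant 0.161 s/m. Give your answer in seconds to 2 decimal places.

0.39 s

Total absorption A = 93×0.68 + 93×0.39 + 190.4×0.04
  = 63.240 + 36.270 + 7.616 = 107.126 m^2 sabins.
Volume V = 31 × 3 × 2.8 = 260.4 m³.
RT60 = 0.161 · V / A = 0.161 × 260.4 / 107.126 = 0.39 s.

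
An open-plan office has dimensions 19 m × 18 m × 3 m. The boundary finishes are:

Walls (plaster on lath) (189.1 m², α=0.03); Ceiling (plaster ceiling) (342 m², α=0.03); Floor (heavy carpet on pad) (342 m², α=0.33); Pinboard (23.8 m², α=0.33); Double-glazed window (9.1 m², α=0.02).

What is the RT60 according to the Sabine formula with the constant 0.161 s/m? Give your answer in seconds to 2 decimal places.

Total absorption A = 189.1*0.03 + 342*0.03 + 342*0.33 + 23.8*0.33 + 9.1*0.02
  = 5.673 + 10.260 + 112.860 + 7.854 + 0.182 = 136.829 m² sabins.
V = 19·18·3 = 1026 m³.
RT60 = 0.161 · V / A = 0.161 × 1026 / 136.829 = 1.21 s.

1.21 seconds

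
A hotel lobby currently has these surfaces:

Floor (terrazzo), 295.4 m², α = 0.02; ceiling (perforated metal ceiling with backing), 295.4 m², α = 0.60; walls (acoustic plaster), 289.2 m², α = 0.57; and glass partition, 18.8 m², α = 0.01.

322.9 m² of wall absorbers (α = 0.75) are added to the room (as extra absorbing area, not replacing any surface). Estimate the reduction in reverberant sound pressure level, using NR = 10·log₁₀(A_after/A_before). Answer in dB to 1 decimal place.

2.3 dB

Total absorption A_before = 295.4*0.02 + 295.4*0.60 + 289.2*0.57 + 18.8*0.01
  = 5.908 + 177.240 + 164.844 + 0.188 = 348.180 m² sabins.
Added absorption = 322.9 × 0.75 = 242.175 sabins.
New total A_after = 590.355 sabins.
Reduction = 10 log₁₀(A_after/A_before) = 10 log₁₀(1.6955) = 2.3 dB.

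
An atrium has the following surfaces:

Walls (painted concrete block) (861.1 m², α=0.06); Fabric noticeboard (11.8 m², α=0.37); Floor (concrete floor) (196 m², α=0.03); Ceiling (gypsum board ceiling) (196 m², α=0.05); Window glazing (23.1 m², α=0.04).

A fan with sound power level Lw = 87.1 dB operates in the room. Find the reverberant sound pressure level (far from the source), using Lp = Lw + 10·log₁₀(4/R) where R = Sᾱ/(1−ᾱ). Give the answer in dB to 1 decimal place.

74.3 dB

A = 72.636 sabins; S = 1288.0 m².
ᾱ = 72.636/1288.0 = 0.0564; R = Sᾱ/(1−ᾱ) = 72.636/(1−0.0564) = 76.978 m².
Lp = Lw + 10 log₁₀(4/R) = 87.1 -12.84 = 74.3 dB.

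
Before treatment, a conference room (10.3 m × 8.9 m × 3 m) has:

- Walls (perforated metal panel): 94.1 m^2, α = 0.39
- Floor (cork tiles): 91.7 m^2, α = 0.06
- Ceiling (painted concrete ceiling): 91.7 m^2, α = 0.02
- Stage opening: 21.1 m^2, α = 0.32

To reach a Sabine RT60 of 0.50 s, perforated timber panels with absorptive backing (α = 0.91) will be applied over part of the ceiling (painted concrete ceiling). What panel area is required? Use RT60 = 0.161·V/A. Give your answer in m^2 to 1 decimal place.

42.4

A₁ = Σ Sᵢαᵢ = 94.1·0.39 + 91.7·0.06 + 91.7·0.02 + 21.1·0.32 = 50.787 sabins.
V = 275.01 m³. Target absorption A₂ = 0.161 × 275.01 / 0.50 = 88.553 sabins.
ΔA needed = 88.553 − 50.787 = 37.766 sabins.
Net gain per m^2: Δα = 0.91 − 0.02 = 0.89.
Panel area = 37.766 / 0.89 = 42.4 m^2.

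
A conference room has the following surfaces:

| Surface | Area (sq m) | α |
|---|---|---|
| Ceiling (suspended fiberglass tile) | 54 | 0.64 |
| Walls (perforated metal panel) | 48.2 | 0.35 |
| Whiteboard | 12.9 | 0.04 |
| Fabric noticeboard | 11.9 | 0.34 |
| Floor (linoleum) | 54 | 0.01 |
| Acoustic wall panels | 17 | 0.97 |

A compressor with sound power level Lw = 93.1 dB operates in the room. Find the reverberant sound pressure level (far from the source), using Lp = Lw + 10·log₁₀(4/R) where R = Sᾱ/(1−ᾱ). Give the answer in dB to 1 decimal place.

78.5 dB

A = 73.022 sabins; S = 198.0 sq m.
ᾱ = 73.022/198.0 = 0.3688; R = Sᾱ/(1−ᾱ) = 73.022/(1−0.3688) = 115.688 sq m.
Lp = 93.1 + 10·log₁₀(4/115.688) = 93.1 + (-14.61) = 78.5 dB.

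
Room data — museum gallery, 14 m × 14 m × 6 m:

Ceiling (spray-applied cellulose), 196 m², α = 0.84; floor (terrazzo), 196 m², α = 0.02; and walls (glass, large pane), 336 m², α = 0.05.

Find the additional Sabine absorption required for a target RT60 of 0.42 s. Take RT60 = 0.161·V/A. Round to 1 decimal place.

265.4 sabins

Total absorption A₁ = 196*0.84 + 196*0.02 + 336*0.05
  = 164.640 + 3.920 + 16.800 = 185.360 m² sabins.
For T = 0.42 s, need A₂ = 0.161·V/T = 0.161·1176/0.42 = 450.800 sabins.
Additional absorption ΔA = 450.800 − 185.360 = 265.4 sabins.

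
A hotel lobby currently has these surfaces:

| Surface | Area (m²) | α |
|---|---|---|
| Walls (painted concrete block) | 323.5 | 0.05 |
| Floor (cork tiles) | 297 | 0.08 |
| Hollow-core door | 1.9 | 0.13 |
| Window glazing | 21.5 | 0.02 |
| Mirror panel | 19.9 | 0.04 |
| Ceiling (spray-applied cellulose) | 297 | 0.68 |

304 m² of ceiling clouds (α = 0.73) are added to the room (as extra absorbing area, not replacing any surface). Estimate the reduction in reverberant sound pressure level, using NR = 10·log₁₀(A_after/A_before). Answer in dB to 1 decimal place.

A_before = Σ Sᵢαᵢ = 323.5×0.05 + 297×0.08 + 1.9×0.13 + 21.5×0.02 + 19.9×0.04 + 297×0.68 = 243.368 sabins.
Added absorption = 304 × 0.73 = 221.920 sabins.
New total A_after = 465.288 sabins.
NR = 10·log₁₀(465.288/243.368) = 2.8 dB.

2.8 dB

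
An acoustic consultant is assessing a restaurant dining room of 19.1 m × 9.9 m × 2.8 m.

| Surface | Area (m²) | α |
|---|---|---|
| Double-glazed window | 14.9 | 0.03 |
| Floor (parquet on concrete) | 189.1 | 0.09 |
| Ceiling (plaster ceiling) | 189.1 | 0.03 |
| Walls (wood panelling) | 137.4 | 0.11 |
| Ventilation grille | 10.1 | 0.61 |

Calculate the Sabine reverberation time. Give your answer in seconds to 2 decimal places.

1.92 seconds

Summing Sᵢαᵢ: 0.447 + 17.019 + 5.673 + 15.114 + 6.161 → A = 44.414 sabins.
V = 19.1·9.9·2.8 = 529.452 m³.
Sabine: RT60 = 0.161 × 529.452 / 44.414 = 1.92 s.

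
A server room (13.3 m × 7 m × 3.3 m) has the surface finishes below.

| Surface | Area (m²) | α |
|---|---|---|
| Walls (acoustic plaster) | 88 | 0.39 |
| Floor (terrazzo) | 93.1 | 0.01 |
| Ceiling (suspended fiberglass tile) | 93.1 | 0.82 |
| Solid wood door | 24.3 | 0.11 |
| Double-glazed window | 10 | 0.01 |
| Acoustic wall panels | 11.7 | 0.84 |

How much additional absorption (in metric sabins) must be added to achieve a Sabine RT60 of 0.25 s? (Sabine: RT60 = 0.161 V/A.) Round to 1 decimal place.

73.7 sabins

Total absorption A₁ = 88·0.39 + 93.1·0.01 + 93.1·0.82 + 24.3·0.11 + 10·0.01 + 11.7·0.84
  = 34.320 + 0.931 + 76.342 + 2.673 + 0.100 + 9.828 = 124.194 m² sabins.
For T = 0.25 s, need A₂ = 0.161·V/T = 0.161·307.23/0.25 = 197.856 sabins.
ΔA = A₂ − A₁ = 197.856 − 124.194 = 73.7 sabins.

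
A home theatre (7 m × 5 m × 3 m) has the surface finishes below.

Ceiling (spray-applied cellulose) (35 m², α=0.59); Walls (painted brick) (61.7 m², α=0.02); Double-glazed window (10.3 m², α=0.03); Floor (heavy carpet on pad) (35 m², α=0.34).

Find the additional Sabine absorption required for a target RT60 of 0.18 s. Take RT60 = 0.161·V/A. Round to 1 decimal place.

Equivalent absorption area: A₁ = 35·0.59 + 61.7·0.02 + 10.3·0.03 + 35·0.34 = 34.093 m².
For T = 0.18 s, need A₂ = 0.161·V/T = 0.161·105/0.18 = 93.917 sabins.
Additional absorption ΔA = 93.917 − 34.093 = 59.8 sabins.

59.8 sabins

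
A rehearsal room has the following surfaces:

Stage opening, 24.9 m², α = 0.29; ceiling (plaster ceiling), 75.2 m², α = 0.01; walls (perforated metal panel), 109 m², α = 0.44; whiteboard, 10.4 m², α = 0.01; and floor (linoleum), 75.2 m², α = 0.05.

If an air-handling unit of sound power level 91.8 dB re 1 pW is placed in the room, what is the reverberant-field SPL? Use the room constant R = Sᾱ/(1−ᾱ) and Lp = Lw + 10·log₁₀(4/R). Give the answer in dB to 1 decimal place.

Σ(Sᵢαᵢ) = 24.9·0.29 + 75.2·0.01 + 109·0.44 + 10.4·0.01 + 75.2·0.05 = 59.797; total area S = 294.7 m².
ᾱ = 59.797/294.7 = 0.2029; R = Sᾱ/(1−ᾱ) = 59.797/(1−0.2029) = 75.018 m².
Lp = Lw + 10 log₁₀(4/R) = 91.8 -12.73 = 79.1 dB.

79.1 dB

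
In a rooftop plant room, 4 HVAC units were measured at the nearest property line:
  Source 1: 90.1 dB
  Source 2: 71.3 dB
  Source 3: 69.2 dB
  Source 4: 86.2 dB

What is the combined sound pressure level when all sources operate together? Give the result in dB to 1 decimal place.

91.6 dB

Sum in the linear (power) domain: Σ 10^(Lᵢ/10) = 10^(90.1/10) + 10^(71.3/10) + 10^(69.2/10) + 10^(86.2/10) = 1.462e+09.
Back to dB: 10·log₁₀ Σ = 91.6 dB.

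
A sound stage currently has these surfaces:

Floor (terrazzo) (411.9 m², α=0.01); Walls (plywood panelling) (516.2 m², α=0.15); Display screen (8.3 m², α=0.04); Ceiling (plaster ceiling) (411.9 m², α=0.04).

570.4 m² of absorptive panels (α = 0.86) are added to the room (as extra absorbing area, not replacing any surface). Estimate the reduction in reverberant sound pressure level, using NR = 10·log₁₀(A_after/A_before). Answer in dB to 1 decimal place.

7.8 dB

Equivalent absorption area: A_before = 411.9*0.01 + 516.2*0.15 + 8.3*0.04 + 411.9*0.04 = 98.357 m².
Added absorption = 570.4 × 0.86 = 490.544 sabins.
New total A_after = 588.901 sabins.
NR = 10·log₁₀(588.901/98.357) = 7.8 dB.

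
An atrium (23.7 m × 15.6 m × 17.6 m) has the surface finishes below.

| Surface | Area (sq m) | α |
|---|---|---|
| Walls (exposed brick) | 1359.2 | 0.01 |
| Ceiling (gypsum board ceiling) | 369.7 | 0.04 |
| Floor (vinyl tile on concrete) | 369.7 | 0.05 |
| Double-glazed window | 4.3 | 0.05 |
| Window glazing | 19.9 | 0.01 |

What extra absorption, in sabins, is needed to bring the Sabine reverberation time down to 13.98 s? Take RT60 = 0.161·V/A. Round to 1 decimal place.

27.7 sabins

A₁ = Σ Sᵢαᵢ = 1359.2·0.01 + 369.7·0.04 + 369.7·0.05 + 4.3·0.05 + 19.9·0.01 = 47.279 sabins.
V = 6507.072 m³. Required absorption A₂ = 0.161 × 6507.072 / 13.98 = 74.938 sabins.
Shortfall: 74.938 − 47.279 = 27.7 sabins.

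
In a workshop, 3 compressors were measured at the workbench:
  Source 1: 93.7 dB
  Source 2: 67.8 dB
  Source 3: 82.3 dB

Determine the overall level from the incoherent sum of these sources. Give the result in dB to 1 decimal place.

94.0 dB

Σ 10^(Lᵢ/10) = 2.52e+09.
L_total = 10·log₁₀(2.52e+09) = 94.0 dB.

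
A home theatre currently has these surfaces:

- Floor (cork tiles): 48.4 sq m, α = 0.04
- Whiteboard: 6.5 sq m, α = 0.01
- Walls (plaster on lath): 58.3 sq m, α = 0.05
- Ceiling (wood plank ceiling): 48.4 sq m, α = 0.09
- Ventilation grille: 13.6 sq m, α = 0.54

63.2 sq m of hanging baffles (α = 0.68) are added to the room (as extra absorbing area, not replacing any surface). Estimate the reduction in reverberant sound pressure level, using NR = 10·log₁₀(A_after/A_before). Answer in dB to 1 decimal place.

5.5 dB

A_before = Σ Sᵢαᵢ = 48.4*0.04 + 6.5*0.01 + 58.3*0.05 + 48.4*0.09 + 13.6*0.54 = 16.616 sabins.
Added absorption = 63.2 × 0.68 = 42.976 sabins.
New total A_after = 59.592 sabins.
Reduction = 10 log₁₀(A_after/A_before) = 10 log₁₀(3.5864) = 5.5 dB.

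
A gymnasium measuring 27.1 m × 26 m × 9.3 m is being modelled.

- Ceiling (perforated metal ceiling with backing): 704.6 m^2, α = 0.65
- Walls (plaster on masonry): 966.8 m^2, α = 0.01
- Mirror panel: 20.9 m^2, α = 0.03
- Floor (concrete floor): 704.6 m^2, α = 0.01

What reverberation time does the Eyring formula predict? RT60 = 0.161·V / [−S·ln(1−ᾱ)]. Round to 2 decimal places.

1.99 s

Total surface area S = 704.6 + 966.8 + 20.9 + 704.6 = 2396.9 m^2.
Absorption A = 704.6×0.65 + 966.8×0.01 + 20.9×0.03 + 704.6×0.01 = 475.331 sabins.
Mean coefficient ᾱ = A/S = 0.1983.
Eyring denominator: −S ln(1−ᾱ) = 529.765.
V = 27.1 × 26 × 9.3 = 6552.78 m³.
T = 0.161·V/[−S·ln(1−ᾱ)] = 0.161·6552.78/529.765 = 1.99 s.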